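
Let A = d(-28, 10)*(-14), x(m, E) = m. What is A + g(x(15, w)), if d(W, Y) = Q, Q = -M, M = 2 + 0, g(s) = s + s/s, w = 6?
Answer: 44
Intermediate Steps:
g(s) = 1 + s (g(s) = s + 1 = 1 + s)
M = 2
Q = -2 (Q = -1*2 = -2)
d(W, Y) = -2
A = 28 (A = -2*(-14) = 28)
A + g(x(15, w)) = 28 + (1 + 15) = 28 + 16 = 44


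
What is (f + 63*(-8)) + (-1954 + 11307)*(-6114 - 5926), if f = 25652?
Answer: -112584972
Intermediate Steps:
(f + 63*(-8)) + (-1954 + 11307)*(-6114 - 5926) = (25652 + 63*(-8)) + (-1954 + 11307)*(-6114 - 5926) = (25652 - 504) + 9353*(-12040) = 25148 - 112610120 = -112584972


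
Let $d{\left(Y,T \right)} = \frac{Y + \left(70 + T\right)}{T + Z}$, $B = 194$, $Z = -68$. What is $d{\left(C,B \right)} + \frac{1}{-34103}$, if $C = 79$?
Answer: $\frac{1671029}{613854} \approx 2.7222$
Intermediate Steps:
$d{\left(Y,T \right)} = \frac{70 + T + Y}{-68 + T}$ ($d{\left(Y,T \right)} = \frac{Y + \left(70 + T\right)}{T - 68} = \frac{70 + T + Y}{-68 + T}$)
$d{\left(C,B \right)} + \frac{1}{-34103} = \frac{70 + 194 + 79}{-68 + 194} + \frac{1}{-34103} = \frac{1}{126} \cdot 343 - \frac{1}{34103} = \frac{49}{18} - \frac{1}{34103} = \frac{1671029}{613854}$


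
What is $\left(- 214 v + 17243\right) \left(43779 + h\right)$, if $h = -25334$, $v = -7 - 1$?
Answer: $349624975$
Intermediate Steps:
$v = -8$
$\left(- 214 v + 17243\right) \left(43779 + h\right) = \left(\left(-214\right) \left(-8\right) + 17243\right) \left(43779 - 25334\right) = \left(1712 + 17243\right) 18445 = 18955 \cdot 18445 = 349624975$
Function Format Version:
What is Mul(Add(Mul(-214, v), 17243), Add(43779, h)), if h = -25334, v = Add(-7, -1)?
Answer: 349624975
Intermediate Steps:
v = -8
Mul(Add(Mul(-214, v), 17243), Add(43779, h)) = Mul(Add(Mul(-214, -8), 17243), Add(43779, -25334)) = Mul(Add(1712, 17243), 18445) = Mul(18955, 18445) = 349624975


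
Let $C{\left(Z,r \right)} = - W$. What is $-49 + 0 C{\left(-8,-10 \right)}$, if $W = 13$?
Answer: $-49$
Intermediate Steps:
$C{\left(Z,r \right)} = -13$ ($C{\left(Z,r \right)} = \left(-1\right) 13 = -13$)
$-49 + 0 C{\left(-8,-10 \right)} = -49 + 0 \left(-13\right) = -49 + 0 = -49$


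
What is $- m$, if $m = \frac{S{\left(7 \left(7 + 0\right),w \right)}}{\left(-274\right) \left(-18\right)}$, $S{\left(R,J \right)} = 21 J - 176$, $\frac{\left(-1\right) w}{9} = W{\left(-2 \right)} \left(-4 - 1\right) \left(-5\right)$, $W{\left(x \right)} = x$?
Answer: $- \frac{4637}{2466} \approx -1.8804$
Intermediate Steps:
$w = 450$ ($w = - 9 - 2 \left(-4 - 1\right) \left(-5\right) = - 9 \left(-2\right) \left(-5\right) \left(-5\right) = - 9 \cdot 10 \left(-5\right) = \left(-9\right) \left(-50\right) = 450$)
$S{\left(R,J \right)} = -176 + 21 J$
$m = \frac{4637}{2466}$ ($m = \frac{-176 + 21 \cdot 450}{\left(-274\right) \left(-18\right)} = \frac{-176 + 9450}{4932} = 9274 \cdot \frac{1}{4932} = \frac{4637}{2466} \approx 1.8804$)
$- m = \left(-1\right) \frac{4637}{2466} = - \frac{4637}{2466}$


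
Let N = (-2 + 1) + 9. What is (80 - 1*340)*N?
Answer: -2080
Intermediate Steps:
N = 8 (N = -1 + 9 = 8)
(80 - 1*340)*N = (80 - 1*340)*8 = (80 - 340)*8 = -260*8 = -2080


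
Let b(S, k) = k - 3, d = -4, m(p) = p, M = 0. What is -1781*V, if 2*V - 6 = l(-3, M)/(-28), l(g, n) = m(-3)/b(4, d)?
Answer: -2089113/392 ≈ -5329.4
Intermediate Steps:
b(S, k) = -3 + k
l(g, n) = 3/7 (l(g, n) = -3/(-3 - 4) = -3/(-7) = -3*(-⅐) = 3/7)
V = 1173/392 (V = 3 + ((3/7)/(-28))/2 = 3 + ((3/7)*(-1/28))/2 = 3 + (½)*(-3/196) = 3 - 3/392 = 1173/392 ≈ 2.9923)
-1781*V = -1781*1173/392 = -2089113/392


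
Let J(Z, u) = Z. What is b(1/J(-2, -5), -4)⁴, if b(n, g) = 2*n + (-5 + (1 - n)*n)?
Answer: 531441/256 ≈ 2075.9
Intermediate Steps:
b(n, g) = -5 + 2*n + n*(1 - n) (b(n, g) = 2*n + (-5 + n*(1 - n)) = -5 + 2*n + n*(1 - n))
b(1/J(-2, -5), -4)⁴ = (-5 - (1/(-2))² + 3*(1/(-2)))⁴ = (-5 - (1*(-½))² + 3*(1*(-½)))⁴ = (-5 - (-½)² + 3*(-½))⁴ = (-5 - 1*¼ - 3/2)⁴ = (-5 - ¼ - 3/2)⁴ = (-27/4)⁴ = 531441/256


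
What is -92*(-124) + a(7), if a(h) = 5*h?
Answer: 11443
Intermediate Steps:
-92*(-124) + a(7) = -92*(-124) + 5*7 = 11408 + 35 = 11443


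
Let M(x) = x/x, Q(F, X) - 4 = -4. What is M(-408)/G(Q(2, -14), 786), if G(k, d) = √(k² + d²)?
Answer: 1/786 ≈ 0.0012723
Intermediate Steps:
Q(F, X) = 0 (Q(F, X) = 4 - 4 = 0)
G(k, d) = √(d² + k²)
M(x) = 1
M(-408)/G(Q(2, -14), 786) = 1/√(786² + 0²) = 1/√(617796 + 0) = 1/√617796 = 1/786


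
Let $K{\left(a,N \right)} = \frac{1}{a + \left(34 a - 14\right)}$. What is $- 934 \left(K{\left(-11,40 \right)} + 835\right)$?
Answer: $- \frac{311175176}{399} \approx -7.7989 \cdot 10^{5}$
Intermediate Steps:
$K{\left(a,N \right)} = \frac{1}{-14 + 35 a}$ ($K{\left(a,N \right)} = \frac{1}{a + \left(-14 + 34 a\right)} = \frac{1}{-14 + 35 a}$)
$- 934 \left(K{\left(-11,40 \right)} + 835\right) = - 934 \left(\frac{1}{7 \left(-2 + 5 \left(-11\right)\right)} + 835\right) = - 934 \left(\frac{1}{7 \left(-2 - 55\right)} + 835\right) = - 934 \left(\frac{1}{7 \left(-57\right)} + 835\right) = - 934 \left(\frac{1}{7} \left(- \frac{1}{57}\right) + 835\right) = - 934 \left(- \frac{1}{399} + 835\right) = \left(-934\right) \frac{333164}{399} = - \frac{311175176}{399}$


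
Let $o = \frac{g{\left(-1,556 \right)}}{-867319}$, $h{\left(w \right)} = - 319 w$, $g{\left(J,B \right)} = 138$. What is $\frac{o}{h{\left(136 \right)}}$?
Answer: $\frac{69}{18813883748} \approx 3.6675 \cdot 10^{-9}$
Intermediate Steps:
$o = - \frac{138}{867319}$ ($o = \frac{138}{-867319} = 138 \left(- \frac{1}{867319}\right) = - \frac{138}{867319} \approx -0.00015911$)
$\frac{o}{h{\left(136 \right)}} = - \frac{138}{867319 \left(\left(-319\right) 136\right)} = - \frac{138}{867319 \left(-43384\right)} = \left(- \frac{138}{867319}\right) \left(- \frac{1}{43384}\right) = \frac{69}{18813883748}$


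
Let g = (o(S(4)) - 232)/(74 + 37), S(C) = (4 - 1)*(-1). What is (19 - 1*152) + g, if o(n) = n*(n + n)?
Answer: -14977/111 ≈ -134.93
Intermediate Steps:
S(C) = -3 (S(C) = 3*(-1) = -3)
o(n) = 2*n² (o(n) = n*(2*n) = 2*n²)
g = -214/111 (g = (2*(-3)² - 232)/(74 + 37) = (2*9 - 232)/111 = (18 - 232)*(1/111) = -214*1/111 = -214/111 ≈ -1.9279)
(19 - 1*152) + g = (19 - 1*152) - 214/111 = (19 - 152) - 214/111 = -133 - 214/111 = -14977/111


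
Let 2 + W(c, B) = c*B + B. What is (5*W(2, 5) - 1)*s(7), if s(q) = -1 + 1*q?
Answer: 384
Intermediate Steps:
s(q) = -1 + q
W(c, B) = -2 + B + B*c (W(c, B) = -2 + (c*B + B) = -2 + (B*c + B) = -2 + (B + B*c) = -2 + B + B*c)
(5*W(2, 5) - 1)*s(7) = (5*(-2 + 5 + 5*2) - 1)*(-1 + 7) = (5*(-2 + 5 + 10) - 1)*6 = (5*13 - 1)*6 = (65 - 1)*6 = 64*6 = 384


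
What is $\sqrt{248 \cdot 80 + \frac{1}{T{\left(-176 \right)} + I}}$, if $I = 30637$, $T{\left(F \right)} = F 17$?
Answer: $\frac{\sqrt{15162641163645}}{27645} \approx 140.85$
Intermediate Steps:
$T{\left(F \right)} = 17 F$
$\sqrt{248 \cdot 80 + \frac{1}{T{\left(-176 \right)} + I}} = \sqrt{248 \cdot 80 + \frac{1}{17 \left(-176\right) + 30637}} = \sqrt{19840 + \frac{1}{-2992 + 30637}} = \sqrt{19840 + \frac{1}{27645}} = \sqrt{\frac{548476801}{27645}} = \frac{\sqrt{15162641163645}}{27645}$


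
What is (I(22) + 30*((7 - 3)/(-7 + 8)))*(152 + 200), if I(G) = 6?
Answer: 44352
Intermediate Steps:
(I(22) + 30*((7 - 3)/(-7 + 8)))*(152 + 200) = (6 + 30*((7 - 3)/(-7 + 8)))*(152 + 200) = (6 + 30*(4/1))*352 = (6 + 30*(4*1))*352 = (6 + 30*4)*352 = (6 + 120)*352 = 126*352 = 44352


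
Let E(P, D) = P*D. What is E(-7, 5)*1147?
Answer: -40145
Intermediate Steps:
E(P, D) = D*P
E(-7, 5)*1147 = (5*(-7))*1147 = -35*1147 = -40145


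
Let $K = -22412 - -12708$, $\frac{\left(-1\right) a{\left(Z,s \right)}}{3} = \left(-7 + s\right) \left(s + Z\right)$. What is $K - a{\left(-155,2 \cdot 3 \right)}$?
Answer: $-9257$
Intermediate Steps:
$a{\left(Z,s \right)} = - 3 \left(-7 + s\right) \left(Z + s\right)$ ($a{\left(Z,s \right)} = - 3 \left(-7 + s\right) \left(s + Z\right) = - 3 \left(-7 + s\right) \left(Z + s\right)$)
$K = -9704$ ($K = -22412 + 12708 = -9704$)
$K - a{\left(-155,2 \cdot 3 \right)} = -9704 - \left(- 3 \left(2 \cdot 3\right)^{2} + 21 \left(-155\right) + 21 \cdot 2 \cdot 3 - - 465 \cdot 2 \cdot 3\right) = -9704 - \left(- 3 \cdot 6^{2} - 3255 + 21 \cdot 6 - \left(-465\right) 6\right) = -9704 - \left(\left(-3\right) 36 - 3255 + 126 + 2790\right) = -9704 - \left(-108 - 3255 + 126 + 2790\right) = -9704 - -447 = -9704 + 447 = -9257$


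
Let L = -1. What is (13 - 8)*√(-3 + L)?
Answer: 10*I ≈ 10.0*I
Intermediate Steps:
(13 - 8)*√(-3 + L) = (13 - 8)*√(-3 - 1) = 5*√(-4) = 5*(2*I) = 10*I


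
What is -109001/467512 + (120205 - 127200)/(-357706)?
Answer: -17860032633/83615923736 ≈ -0.21360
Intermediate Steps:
-109001/467512 + (120205 - 127200)/(-357706) = -109001*1/467512 - 6995*(-1/357706) = -109001/467512 + 6995/357706 = -17860032633/83615923736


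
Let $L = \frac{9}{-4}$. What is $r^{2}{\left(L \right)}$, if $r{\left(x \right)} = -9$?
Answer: $81$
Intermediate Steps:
$L = - \frac{9}{4}$ ($L = 9 \left(- \frac{1}{4}\right) = - \frac{9}{4} \approx -2.25$)
$r^{2}{\left(L \right)} = \left(-9\right)^{2} = 81$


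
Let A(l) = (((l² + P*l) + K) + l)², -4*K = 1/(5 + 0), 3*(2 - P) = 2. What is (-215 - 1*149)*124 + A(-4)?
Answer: -162331991/3600 ≈ -45092.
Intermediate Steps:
P = 4/3 (P = 2 - ⅓*2 = 2 - ⅔ = 4/3 ≈ 1.3333)
K = -1/20 (K = -1/(4*(5 + 0)) = -¼/5 = -¼*⅕ = -1/20 ≈ -0.050000)
A(l) = (-1/20 + l² + 7*l/3)² (A(l) = (((l² + 4*l/3) - 1/20) + l)² = ((-1/20 + l² + 4*l/3) + l)² = (-1/20 + l² + 7*l/3)²)
(-215 - 1*149)*124 + A(-4) = (-215 - 1*149)*124 + (-3 + 60*(-4)² + 140*(-4))²/3600 = (-215 - 149)*124 + (-3 + 60*16 - 560)²/3600 = -364*124 + (-3 + 960 - 560)²/3600 = -45136 + (1/3600)*397² = -45136 + (1/3600)*157609 = -45136 + 157609/3600 = -162331991/3600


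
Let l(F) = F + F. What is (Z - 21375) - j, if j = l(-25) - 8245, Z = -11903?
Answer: -24983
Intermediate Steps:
l(F) = 2*F
j = -8295 (j = 2*(-25) - 8245 = -50 - 8245 = -8295)
(Z - 21375) - j = (-11903 - 21375) - 1*(-8295) = -33278 + 8295 = -24983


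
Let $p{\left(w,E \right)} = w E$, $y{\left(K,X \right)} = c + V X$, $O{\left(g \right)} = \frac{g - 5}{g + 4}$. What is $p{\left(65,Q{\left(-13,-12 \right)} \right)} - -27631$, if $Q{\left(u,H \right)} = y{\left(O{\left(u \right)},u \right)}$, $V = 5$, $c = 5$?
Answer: $23731$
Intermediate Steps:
$O{\left(g \right)} = \frac{-5 + g}{4 + g}$
$y{\left(K,X \right)} = 5 + 5 X$
$Q{\left(u,H \right)} = 5 + 5 u$
$p{\left(w,E \right)} = E w$
$p{\left(65,Q{\left(-13,-12 \right)} \right)} - -27631 = \left(5 + 5 \left(-13\right)\right) 65 - -27631 = \left(5 - 65\right) 65 + 27631 = \left(-60\right) 65 + 27631 = -3900 + 27631 = 23731$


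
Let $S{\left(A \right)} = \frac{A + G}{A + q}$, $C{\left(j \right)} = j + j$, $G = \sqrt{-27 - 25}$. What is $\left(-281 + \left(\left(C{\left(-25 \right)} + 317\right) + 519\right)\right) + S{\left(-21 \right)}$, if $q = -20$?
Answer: $\frac{20726}{41} - \frac{2 i \sqrt{13}}{41} \approx 505.51 - 0.17588 i$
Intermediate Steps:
$G = 2 i \sqrt{13}$ ($G = \sqrt{-52} = 2 i \sqrt{13} \approx 7.2111 i$)
$C{\left(j \right)} = 2 j$
$S{\left(A \right)} = \frac{A + 2 i \sqrt{13}}{-20 + A}$ ($S{\left(A \right)} = \frac{A + 2 i \sqrt{13}}{A - 20} = \frac{A + 2 i \sqrt{13}}{-20 + A}$)
$\left(-281 + \left(\left(C{\left(-25 \right)} + 317\right) + 519\right)\right) + S{\left(-21 \right)} = \left(-281 + \left(\left(2 \left(-25\right) + 317\right) + 519\right)\right) + \frac{-21 + 2 i \sqrt{13}}{-20 - 21} = \left(-281 + \left(\left(-50 + 317\right) + 519\right)\right) + \frac{-21 + 2 i \sqrt{13}}{-41} = \left(-281 + \left(267 + 519\right)\right) - \frac{-21 + 2 i \sqrt{13}}{41} = \left(-281 + 786\right) + \left(\frac{21}{41} - \frac{2 i \sqrt{13}}{41}\right) = 505 + \left(\frac{21}{41} - \frac{2 i \sqrt{13}}{41}\right) = \frac{20726}{41} - \frac{2 i \sqrt{13}}{41}$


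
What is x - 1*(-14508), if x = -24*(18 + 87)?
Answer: 11988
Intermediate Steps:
x = -2520 (x = -24*105 = -2520)
x - 1*(-14508) = -2520 - 1*(-14508) = -2520 + 14508 = 11988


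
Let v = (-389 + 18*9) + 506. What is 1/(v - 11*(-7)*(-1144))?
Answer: -1/87809 ≈ -1.1388e-5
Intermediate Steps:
v = 279 (v = (-389 + 162) + 506 = -227 + 506 = 279)
1/(v - 11*(-7)*(-1144)) = 1/(279 - 11*(-7)*(-1144)) = 1/(279 + 77*(-1144)) = 1/(279 - 88088) = 1/(-87809) = -1/87809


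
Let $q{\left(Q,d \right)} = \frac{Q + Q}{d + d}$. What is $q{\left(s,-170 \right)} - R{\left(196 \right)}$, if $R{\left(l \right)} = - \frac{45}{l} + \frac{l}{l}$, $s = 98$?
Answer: $- \frac{22439}{16660} \approx -1.3469$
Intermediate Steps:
$q{\left(Q,d \right)} = \frac{Q}{d}$ ($q{\left(Q,d \right)} = \frac{2 Q}{2 d} = 2 Q \frac{1}{2 d} = \frac{Q}{d}$)
$R{\left(l \right)} = 1 - \frac{45}{l}$ ($R{\left(l \right)} = - \frac{45}{l} + 1 = 1 - \frac{45}{l}$)
$q{\left(s,-170 \right)} - R{\left(196 \right)} = \frac{98}{-170} - \frac{-45 + 196}{196} = 98 \left(- \frac{1}{170}\right) - \frac{1}{196} \cdot 151 = - \frac{49}{85} - \frac{151}{196} = - \frac{22439}{16660}$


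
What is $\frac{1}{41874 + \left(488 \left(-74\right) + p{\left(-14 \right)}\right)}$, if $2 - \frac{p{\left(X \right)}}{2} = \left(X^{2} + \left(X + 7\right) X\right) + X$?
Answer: $\frac{1}{5206} \approx 0.00019209$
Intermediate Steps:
$p{\left(X \right)} = 4 - 2 X - 2 X^{2} - 2 X \left(7 + X\right)$ ($p{\left(X \right)} = 4 - 2 \left(\left(X^{2} + \left(X + 7\right) X\right) + X\right) = 4 - 2 \left(\left(X^{2} + \left(7 + X\right) X\right) + X\right) = 4 - 2 \left(\left(X^{2} + X \left(7 + X\right)\right) + X\right) = 4 - 2 \left(X + X^{2} + X \left(7 + X\right)\right) = 4 - \left(2 X + 2 X^{2} + 2 X \left(7 + X\right)\right) = 4 - 2 X - 2 X^{2} - 2 X \left(7 + X\right)$)
$\frac{1}{41874 + \left(488 \left(-74\right) + p{\left(-14 \right)}\right)} = \frac{1}{41874 + \left(488 \left(-74\right) - \left(-228 + 784\right)\right)} = \frac{1}{41874 + \left(-36112 + \left(4 + 224 - 784\right)\right)} = \frac{1}{41874 - 36668} = \frac{1}{5206}$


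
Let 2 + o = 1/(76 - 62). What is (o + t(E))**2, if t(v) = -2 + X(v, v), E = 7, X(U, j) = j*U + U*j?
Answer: 1734489/196 ≈ 8849.4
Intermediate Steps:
X(U, j) = 2*U*j (X(U, j) = U*j + U*j = 2*U*j)
o = -27/14 (o = -2 + 1/(76 - 62) = -2 + 1/14 = -27/14 ≈ -1.9286)
t(v) = -2 + 2*v**2 (t(v) = -2 + 2*v*v = -2 + 2*v**2)
(o + t(E))**2 = (-27/14 + (-2 + 2*7**2))**2 = (-27/14 + (-2 + 2*49))**2 = (-27/14 + (-2 + 98))**2 = (-27/14 + 96)**2 = (1317/14)**2 = 1734489/196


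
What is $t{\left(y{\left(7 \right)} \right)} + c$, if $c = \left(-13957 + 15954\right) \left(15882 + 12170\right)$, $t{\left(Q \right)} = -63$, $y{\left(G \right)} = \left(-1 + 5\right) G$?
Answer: $56019781$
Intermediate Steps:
$y{\left(G \right)} = 4 G$
$c = 56019844$ ($c = 1997 \cdot 28052 = 56019844$)
$t{\left(y{\left(7 \right)} \right)} + c = -63 + 56019844 = 56019781$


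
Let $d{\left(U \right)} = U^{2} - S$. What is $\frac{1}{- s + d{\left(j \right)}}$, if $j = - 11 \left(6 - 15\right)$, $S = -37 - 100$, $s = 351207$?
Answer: $- \frac{1}{341269} \approx -2.9302 \cdot 10^{-6}$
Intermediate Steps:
$S = -137$ ($S = -37 - 100 = -137$)
$j = 99$ ($j = \left(-11\right) \left(-9\right) = 99$)
$d{\left(U \right)} = 137 + U^{2}$ ($d{\left(U \right)} = U^{2} - -137 = U^{2} + 137 = 137 + U^{2}$)
$\frac{1}{- s + d{\left(j \right)}} = \frac{1}{\left(-1\right) 351207 + \left(137 + 99^{2}\right)} = \frac{1}{-351207 + \left(137 + 9801\right)} = \frac{1}{-351207 + 9938} = \frac{1}{-341269} = - \frac{1}{341269}$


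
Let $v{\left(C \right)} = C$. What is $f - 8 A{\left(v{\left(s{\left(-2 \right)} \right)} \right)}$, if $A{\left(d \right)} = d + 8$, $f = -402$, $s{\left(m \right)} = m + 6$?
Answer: $-498$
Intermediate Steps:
$s{\left(m \right)} = 6 + m$
$A{\left(d \right)} = 8 + d$
$f - 8 A{\left(v{\left(s{\left(-2 \right)} \right)} \right)} = -402 - 8 \left(8 + \left(6 - 2\right)\right) = -402 - 8 \left(8 + 4\right) = -402 - 96 = -498$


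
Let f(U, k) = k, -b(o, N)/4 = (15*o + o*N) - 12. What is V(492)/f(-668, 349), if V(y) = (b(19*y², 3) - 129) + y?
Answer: -331143141/349 ≈ -9.4883e+5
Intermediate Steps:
b(o, N) = 48 - 60*o - 4*N*o (b(o, N) = -4*((15*o + o*N) - 12) = -4*((15*o + N*o) - 12) = -4*(-12 + 15*o + N*o) = 48 - 60*o - 4*N*o)
V(y) = -81 + y - 1368*y² (V(y) = ((48 - 1140*y² - 4*3*19*y²) - 129) + y = ((48 - 1140*y² - 228*y²) - 129) + y = ((48 - 1368*y²) - 129) + y = (-81 - 1368*y²) + y = -81 + y - 1368*y²)
V(492)/f(-668, 349) = (-81 + 492 - 1368*492²)/349 = (-81 + 492 - 1368*242064)*(1/349) = (-81 + 492 - 331143552)*(1/349) = -331143141*1/349 = -331143141/349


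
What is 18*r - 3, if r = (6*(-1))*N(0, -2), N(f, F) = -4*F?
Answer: -867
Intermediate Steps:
r = -48 (r = (6*(-1))*(-4*(-2)) = -6*8 = -48)
18*r - 3 = 18*(-48) - 3 = -864 - 3 = -867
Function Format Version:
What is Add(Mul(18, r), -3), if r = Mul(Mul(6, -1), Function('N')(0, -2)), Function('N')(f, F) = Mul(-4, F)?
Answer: -867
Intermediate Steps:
r = -48 (r = Mul(Mul(6, -1), Mul(-4, -2)) = Mul(-6, 8) = -48)
Add(Mul(18, r), -3) = Add(Mul(18, -48), -3) = Add(-864, -3) = -867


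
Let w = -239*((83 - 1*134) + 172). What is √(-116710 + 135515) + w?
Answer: -28919 + √18805 ≈ -28782.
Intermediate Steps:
w = -28919 (w = -239*((83 - 134) + 172) = -239*(-51 + 172) = -239*121 = -28919)
√(-116710 + 135515) + w = √(-116710 + 135515) - 28919 = √18805 - 28919 = -28919 + √18805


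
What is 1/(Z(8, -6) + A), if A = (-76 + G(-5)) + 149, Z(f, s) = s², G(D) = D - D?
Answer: 1/109 ≈ 0.0091743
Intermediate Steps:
G(D) = 0
A = 73 (A = (-76 + 0) + 149 = -76 + 149 = 73)
1/(Z(8, -6) + A) = 1/((-6)² + 73) = 1/(36 + 73) = 1/109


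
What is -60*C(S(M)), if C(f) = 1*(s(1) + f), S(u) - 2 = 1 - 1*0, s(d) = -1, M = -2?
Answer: -120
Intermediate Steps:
S(u) = 3 (S(u) = 2 + (1 - 1*0) = 2 + (1 + 0) = 2 + 1 = 3)
C(f) = -1 + f (C(f) = 1*(-1 + f) = -1 + f)
-60*C(S(M)) = -60*(-1 + 3) = -60*2 = -120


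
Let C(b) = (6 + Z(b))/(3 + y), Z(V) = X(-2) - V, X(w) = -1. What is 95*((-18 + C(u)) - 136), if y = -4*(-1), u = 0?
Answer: -101935/7 ≈ -14562.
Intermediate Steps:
y = 4
Z(V) = -1 - V
C(b) = 5/7 - b/7 (C(b) = (6 + (-1 - b))/(3 + 4) = (5 - b)/7 = (5 - b)*(⅐) = 5/7 - b/7)
95*((-18 + C(u)) - 136) = 95*((-18 + (5/7 - ⅐*0)) - 136) = 95*((-18 + (5/7 + 0)) - 136) = 95*((-18 + 5/7) - 136) = 95*(-121/7 - 136) = 95*(-1073/7) = -101935/7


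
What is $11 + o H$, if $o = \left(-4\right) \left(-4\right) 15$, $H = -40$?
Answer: $-9589$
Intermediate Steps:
$o = 240$ ($o = 16 \cdot 15 = 240$)
$11 + o H = 11 + 240 \left(-40\right) = 11 - 9600 = -9589$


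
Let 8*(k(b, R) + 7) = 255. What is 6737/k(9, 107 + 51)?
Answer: 53896/199 ≈ 270.83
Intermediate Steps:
k(b, R) = 199/8 (k(b, R) = -7 + (1/8)*255 = -7 + 255/8 = 199/8)
6737/k(9, 107 + 51) = 6737/(199/8) = 6737*(8/199) = 53896/199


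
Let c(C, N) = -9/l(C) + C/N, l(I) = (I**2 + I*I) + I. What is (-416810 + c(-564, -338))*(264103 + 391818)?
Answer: -1398486752289258845/5115292 ≈ -2.7339e+11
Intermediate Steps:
l(I) = I + 2*I**2 (l(I) = (I**2 + I**2) + I = 2*I**2 + I = I + 2*I**2)
c(C, N) = C/N - 9/(C*(1 + 2*C)) (c(C, N) = -9*1/(C*(1 + 2*C)) + C/N = -9/(C*(1 + 2*C)) + C/N = C/N - 9/(C*(1 + 2*C)))
(-416810 + c(-564, -338))*(264103 + 391818) = (-416810 + (-9*(-338) + (-564)**2*(1 + 2*(-564)))/(-564*(-338)*(1 + 2*(-564))))*(264103 + 391818) = (-416810 - 1/564*(-1/338)*(3042 + 318096*(1 - 1128))/(1 - 1128))*655921 = (-416810 - 1/564*(-1/338)*(3042 + 318096*(-1127))/(-1127))*655921 = (-416810 - 1/564*(-1/338)*(-1/1127)*(3042 - 358494192))*655921 = (-416810 - 1/564*(-1/338)*(-1/1127)*(-358491150))*655921 = (-416810 + 59748525/35807044)*655921 = -14924674261115/35807044*655921 = -1398486752289258845/5115292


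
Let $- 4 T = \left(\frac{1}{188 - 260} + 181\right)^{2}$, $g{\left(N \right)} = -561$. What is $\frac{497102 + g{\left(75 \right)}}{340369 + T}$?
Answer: $\frac{10296274176}{6888084623} \approx 1.4948$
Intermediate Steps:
$T = - \frac{169806961}{20736}$ ($T = - \frac{\left(\frac{1}{188 - 260} + 181\right)^{2}}{4} = - \frac{\left(\frac{1}{-72} + 181\right)^{2}}{4} = - \frac{\left(- \frac{1}{72} + 181\right)^{2}}{4} = - \frac{\left(\frac{13031}{72}\right)^{2}}{4} = \left(- \frac{1}{4}\right) \frac{169806961}{5184} = - \frac{169806961}{20736} \approx -8189.0$)
$\frac{497102 + g{\left(75 \right)}}{340369 + T} = \frac{497102 - 561}{340369 - \frac{169806961}{20736}} = \frac{496541}{\frac{6888084623}{20736}} = 496541 \cdot \frac{20736}{6888084623} = \frac{10296274176}{6888084623}$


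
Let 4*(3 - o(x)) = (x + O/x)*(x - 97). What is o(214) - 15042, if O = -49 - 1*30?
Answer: -18222273/856 ≈ -21288.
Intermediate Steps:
O = -79 (O = -49 - 30 = -79)
o(x) = 3 - (-97 + x)*(x - 79/x)/4 (o(x) = 3 - (x - 79/x)*(x - 97)/4 = 3 - (x - 79/x)*(-97 + x)/4 = 3 - (-97 + x)*(x - 79/x)/4)
o(214) - 15042 = (¼)*(-7663 + 214*(91 - 1*214² + 97*214))/214 - 15042 = (¼)*(1/214)*(-7663 + 214*(91 - 1*45796 + 20758)) - 15042 = (¼)*(1/214)*(-7663 + 214*(91 - 45796 + 20758)) - 15042 = (¼)*(1/214)*(-7663 + 214*(-24947)) - 15042 = (¼)*(1/214)*(-7663 - 5338658) - 15042 = (¼)*(1/214)*(-5346321) - 15042 = -5346321/856 - 15042 = -18222273/856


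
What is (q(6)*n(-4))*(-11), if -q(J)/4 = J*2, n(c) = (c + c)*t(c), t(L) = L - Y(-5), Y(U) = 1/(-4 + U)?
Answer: 49280/3 ≈ 16427.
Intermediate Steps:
t(L) = ⅑ + L (t(L) = L - 1/(-4 - 5) = L - 1/(-9) = L - 1*(-⅑) = L + ⅑ = ⅑ + L)
n(c) = 2*c*(⅑ + c) (n(c) = (c + c)*(⅑ + c) = (2*c)*(⅑ + c) = 2*c*(⅑ + c))
q(J) = -8*J (q(J) = -4*J*2 = -8*J)
(q(6)*n(-4))*(-11) = ((-8*6)*((2/9)*(-4)*(1 + 9*(-4))))*(-11) = -32*(-4)*(1 - 36)/3*(-11) = -32*(-4)*(-35)/3*(-11) = -48*280/9*(-11) = -4480/3*(-11) = 49280/3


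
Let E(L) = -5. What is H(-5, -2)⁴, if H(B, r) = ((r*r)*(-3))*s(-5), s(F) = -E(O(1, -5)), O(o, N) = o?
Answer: 12960000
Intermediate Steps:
s(F) = 5 (s(F) = -1*(-5) = 5)
H(B, r) = -15*r² (H(B, r) = ((r*r)*(-3))*5 = (r²*(-3))*5 = -3*r²*5 = -15*r²)
H(-5, -2)⁴ = (-15*(-2)²)⁴ = (-15*4)⁴ = (-60)⁴ = 12960000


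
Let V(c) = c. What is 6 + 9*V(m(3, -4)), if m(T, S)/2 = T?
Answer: 60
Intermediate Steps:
m(T, S) = 2*T
6 + 9*V(m(3, -4)) = 6 + 9*(2*3) = 6 + 9*6 = 6 + 54 = 60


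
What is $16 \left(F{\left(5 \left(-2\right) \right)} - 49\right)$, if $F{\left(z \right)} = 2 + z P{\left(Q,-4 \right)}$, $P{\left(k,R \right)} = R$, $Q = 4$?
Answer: $-112$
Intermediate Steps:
$F{\left(z \right)} = 2 - 4 z$ ($F{\left(z \right)} = 2 + z \left(-4\right) = 2 - 4 z$)
$16 \left(F{\left(5 \left(-2\right) \right)} - 49\right) = 16 \left(\left(2 - 4 \cdot 5 \left(-2\right)\right) - 49\right) = 16 \left(\left(2 - -40\right) - 49\right) = 16 \left(\left(2 + 40\right) - 49\right) = 16 \left(42 - 49\right) = 16 \left(-7\right) = -112$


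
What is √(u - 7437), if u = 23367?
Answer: 3*√1770 ≈ 126.21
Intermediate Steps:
√(u - 7437) = √(23367 - 7437) = √15930 = 3*√1770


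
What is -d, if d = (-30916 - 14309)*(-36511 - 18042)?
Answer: -2467159425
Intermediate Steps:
d = 2467159425 (d = -45225*(-54553) = 2467159425)
-d = -1*2467159425 = -2467159425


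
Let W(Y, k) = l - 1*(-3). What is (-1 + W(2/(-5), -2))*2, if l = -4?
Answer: -4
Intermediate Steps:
W(Y, k) = -1 (W(Y, k) = -4 - 1*(-3) = -4 + 3 = -1)
(-1 + W(2/(-5), -2))*2 = (-1 - 1)*2 = -2*2 = -4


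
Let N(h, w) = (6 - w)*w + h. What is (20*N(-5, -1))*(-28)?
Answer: 6720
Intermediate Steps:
N(h, w) = h + w*(6 - w) (N(h, w) = w*(6 - w) + h = h + w*(6 - w))
(20*N(-5, -1))*(-28) = (20*(-5 - 1*(-1)**2 + 6*(-1)))*(-28) = (20*(-5 - 1*1 - 6))*(-28) = (20*(-5 - 1 - 6))*(-28) = (20*(-12))*(-28) = -240*(-28) = 6720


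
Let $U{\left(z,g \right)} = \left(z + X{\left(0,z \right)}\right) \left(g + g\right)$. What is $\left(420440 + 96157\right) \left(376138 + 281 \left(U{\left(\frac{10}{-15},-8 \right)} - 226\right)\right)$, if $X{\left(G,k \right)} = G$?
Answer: $163053166712$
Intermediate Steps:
$U{\left(z,g \right)} = 2 g z$ ($U{\left(z,g \right)} = \left(z + 0\right) \left(g + g\right) = z 2 g = 2 g z$)
$\left(420440 + 96157\right) \left(376138 + 281 \left(U{\left(\frac{10}{-15},-8 \right)} - 226\right)\right) = \left(420440 + 96157\right) \left(376138 + 281 \left(2 \left(-8\right) \frac{10}{-15} - 226\right)\right) = 516597 \left(376138 + 281 \left(2 \left(-8\right) 10 \left(- \frac{1}{15}\right) - 226\right)\right) = 516597 \left(376138 + 281 \left(2 \left(-8\right) \left(- \frac{2}{3}\right) - 226\right)\right) = 516597 \left(376138 + 281 \left(\frac{32}{3} - 226\right)\right) = 516597 \left(376138 + 281 \left(- \frac{646}{3}\right)\right) = 516597 \left(376138 - \frac{181526}{3}\right) = 516597 \cdot \frac{946888}{3} = 163053166712$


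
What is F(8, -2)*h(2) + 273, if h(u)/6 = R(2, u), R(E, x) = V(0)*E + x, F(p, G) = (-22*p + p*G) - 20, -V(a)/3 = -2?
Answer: -17535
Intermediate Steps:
V(a) = 6 (V(a) = -3*(-2) = 6)
F(p, G) = -20 - 22*p + G*p (F(p, G) = (-22*p + G*p) - 20 = -20 - 22*p + G*p)
R(E, x) = x + 6*E (R(E, x) = 6*E + x = x + 6*E)
h(u) = 72 + 6*u (h(u) = 6*(u + 6*2) = 6*(u + 12) = 6*(12 + u) = 72 + 6*u)
F(8, -2)*h(2) + 273 = (-20 - 22*8 - 2*8)*(72 + 6*2) + 273 = (-20 - 176 - 16)*(72 + 12) + 273 = -212*84 + 273 = -17808 + 273 = -17535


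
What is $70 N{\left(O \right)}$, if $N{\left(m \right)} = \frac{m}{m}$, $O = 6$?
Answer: $70$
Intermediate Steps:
$N{\left(m \right)} = 1$
$70 N{\left(O \right)} = 70 \cdot 1 = 70$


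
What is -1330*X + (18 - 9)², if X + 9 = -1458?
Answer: 1951191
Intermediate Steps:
X = -1467 (X = -9 - 1458 = -1467)
-1330*X + (18 - 9)² = -1330*(-1467) + (18 - 9)² = 1951110 + 9² = 1951110 + 81 = 1951191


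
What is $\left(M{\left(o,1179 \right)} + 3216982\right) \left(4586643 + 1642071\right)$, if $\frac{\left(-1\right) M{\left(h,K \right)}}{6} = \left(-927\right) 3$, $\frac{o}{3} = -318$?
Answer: $20141593142952$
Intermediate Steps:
$o = -954$ ($o = 3 \left(-318\right) = -954$)
$M{\left(h,K \right)} = 16686$ ($M{\left(h,K \right)} = - 6 \left(\left(-927\right) 3\right) = \left(-6\right) \left(-2781\right) = 16686$)
$\left(M{\left(o,1179 \right)} + 3216982\right) \left(4586643 + 1642071\right) = \left(16686 + 3216982\right) \left(4586643 + 1642071\right) = 3233668 \cdot 6228714 = 20141593142952$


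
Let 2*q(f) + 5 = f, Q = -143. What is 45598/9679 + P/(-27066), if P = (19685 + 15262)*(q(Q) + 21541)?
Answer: -2420007269201/87323938 ≈ -27713.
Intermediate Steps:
q(f) = -5/2 + f/2
P = 750207249 (P = (19685 + 15262)*((-5/2 + (½)*(-143)) + 21541) = 34947*((-5/2 - 143/2) + 21541) = 34947*(-74 + 21541) = 34947*21467 = 750207249)
45598/9679 + P/(-27066) = 45598/9679 + 750207249/(-27066) = 45598*(1/9679) + 750207249*(-1/27066) = 45598/9679 - 250069083/9022 = -2420007269201/87323938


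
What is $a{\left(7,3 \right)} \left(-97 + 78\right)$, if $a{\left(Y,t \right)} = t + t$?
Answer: $-114$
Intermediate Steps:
$a{\left(Y,t \right)} = 2 t$
$a{\left(7,3 \right)} \left(-97 + 78\right) = 2 \cdot 3 \left(-97 + 78\right) = 6 \left(-19\right) = -114$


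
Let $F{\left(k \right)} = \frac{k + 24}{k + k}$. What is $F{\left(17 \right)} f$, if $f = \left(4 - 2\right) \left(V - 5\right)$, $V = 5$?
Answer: $0$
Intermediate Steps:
$f = 0$ ($f = \left(4 - 2\right) \left(5 - 5\right) = 2 \cdot 0 = 0$)
$F{\left(k \right)} = \frac{24 + k}{2 k}$
$F{\left(17 \right)} f = \frac{24 + 17}{2 \cdot 17} \cdot 0 = \frac{1}{2} \cdot \frac{1}{17} \cdot 41 \cdot 0 = \frac{41}{34} \cdot 0 = 0$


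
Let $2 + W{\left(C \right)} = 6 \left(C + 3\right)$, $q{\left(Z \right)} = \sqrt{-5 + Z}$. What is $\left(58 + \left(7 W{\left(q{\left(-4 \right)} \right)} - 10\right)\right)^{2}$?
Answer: $9724 + 40320 i \approx 9724.0 + 40320.0 i$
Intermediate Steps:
$W{\left(C \right)} = 16 + 6 C$ ($W{\left(C \right)} = -2 + 6 \left(C + 3\right) = -2 + 6 \left(3 + C\right) = -2 + \left(18 + 6 C\right) = 16 + 6 C$)
$\left(58 + \left(7 W{\left(q{\left(-4 \right)} \right)} - 10\right)\right)^{2} = \left(58 - \left(10 - 7 \left(16 + 6 \sqrt{-5 - 4}\right)\right)\right)^{2} = \left(58 - \left(10 - 7 \left(16 + 6 \sqrt{-9}\right)\right)\right)^{2} = \left(58 - \left(10 - 7 \left(16 + 6 \cdot 3 i\right)\right)\right)^{2} = \left(58 - \left(10 - 7 \left(16 + 18 i\right)\right)\right)^{2} = \left(58 + \left(\left(112 + 126 i\right) - 10\right)\right)^{2} = \left(58 + \left(102 + 126 i\right)\right)^{2} = \left(160 + 126 i\right)^{2}$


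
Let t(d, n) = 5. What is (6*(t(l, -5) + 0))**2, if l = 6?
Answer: 900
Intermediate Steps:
(6*(t(l, -5) + 0))**2 = (6*(5 + 0))**2 = (6*5)**2 = 30**2 = 900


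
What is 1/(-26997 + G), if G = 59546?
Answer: 1/32549 ≈ 3.0723e-5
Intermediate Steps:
1/(-26997 + G) = 1/(-26997 + 59546) = 1/32549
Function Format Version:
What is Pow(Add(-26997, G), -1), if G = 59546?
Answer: Rational(1, 32549) ≈ 3.0723e-5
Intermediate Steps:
Pow(Add(-26997, G), -1) = Pow(Add(-26997, 59546), -1) = Pow(32549, -1) = Rational(1, 32549)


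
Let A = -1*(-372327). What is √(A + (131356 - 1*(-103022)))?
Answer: √606705 ≈ 778.91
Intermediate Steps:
A = 372327
√(A + (131356 - 1*(-103022))) = √(372327 + (131356 - 1*(-103022))) = √(372327 + (131356 + 103022)) = √(372327 + 234378) = √606705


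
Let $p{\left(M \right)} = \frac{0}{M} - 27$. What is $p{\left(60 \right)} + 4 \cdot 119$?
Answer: $449$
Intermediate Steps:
$p{\left(M \right)} = -27$ ($p{\left(M \right)} = 0 - 27 = -27$)
$p{\left(60 \right)} + 4 \cdot 119 = -27 + 4 \cdot 119 = -27 + 476 = 449$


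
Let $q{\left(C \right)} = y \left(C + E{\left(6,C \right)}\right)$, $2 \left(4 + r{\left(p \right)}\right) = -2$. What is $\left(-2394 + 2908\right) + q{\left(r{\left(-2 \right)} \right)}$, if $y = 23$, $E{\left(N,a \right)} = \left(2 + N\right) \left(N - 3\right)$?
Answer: $951$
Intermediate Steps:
$r{\left(p \right)} = -5$ ($r{\left(p \right)} = -4 + \frac{1}{2} \left(-2\right) = -4 - 1 = -5$)
$E{\left(N,a \right)} = \left(-3 + N\right) \left(2 + N\right)$ ($E{\left(N,a \right)} = \left(2 + N\right) \left(-3 + N\right) = \left(-3 + N\right) \left(2 + N\right)$)
$q{\left(C \right)} = 552 + 23 C$ ($q{\left(C \right)} = 23 \left(C - \left(12 - 36\right)\right) = 23 \left(C - -24\right) = 23 \left(C + 24\right) = 23 \left(24 + C\right) = 552 + 23 C$)
$\left(-2394 + 2908\right) + q{\left(r{\left(-2 \right)} \right)} = \left(-2394 + 2908\right) + \left(552 + 23 \left(-5\right)\right) = 514 + \left(552 - 115\right) = 514 + 437 = 951$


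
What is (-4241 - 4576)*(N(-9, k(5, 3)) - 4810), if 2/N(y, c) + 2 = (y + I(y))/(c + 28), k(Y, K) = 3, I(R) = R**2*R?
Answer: 16964181327/400 ≈ 4.2410e+7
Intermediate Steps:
I(R) = R**3
N(y, c) = 2/(-2 + (y + y**3)/(28 + c)) (N(y, c) = 2/(-2 + (y + y**3)/(c + 28)) = 2/(-2 + (y + y**3)/(28 + c)))
(-4241 - 4576)*(N(-9, k(5, 3)) - 4810) = (-4241 - 4576)*(2*(28 + 3)/(-56 - 9 + (-9)**3 - 2*3) - 4810) = -8817*(2*31/(-56 - 9 - 729 - 6) - 4810) = -8817*(2*31/(-800) - 4810) = -8817*(2*(-1/800)*31 - 4810) = -8817*(-31/400 - 4810) = -8817*(-1924031/400) = 16964181327/400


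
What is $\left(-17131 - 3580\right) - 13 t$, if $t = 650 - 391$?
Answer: $-24078$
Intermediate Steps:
$t = 259$ ($t = 650 - 391 = 259$)
$\left(-17131 - 3580\right) - 13 t = \left(-17131 - 3580\right) - 3367 = -20711 - 3367 = -24078$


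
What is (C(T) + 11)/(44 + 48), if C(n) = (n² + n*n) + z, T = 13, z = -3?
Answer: 173/46 ≈ 3.7609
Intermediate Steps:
C(n) = -3 + 2*n² (C(n) = (n² + n*n) - 3 = (n² + n²) - 3 = 2*n² - 3 = -3 + 2*n²)
(C(T) + 11)/(44 + 48) = ((-3 + 2*13²) + 11)/(44 + 48) = ((-3 + 2*169) + 11)/92 = ((-3 + 338) + 11)*(1/92) = (335 + 11)*(1/92) = 346*(1/92) = 173/46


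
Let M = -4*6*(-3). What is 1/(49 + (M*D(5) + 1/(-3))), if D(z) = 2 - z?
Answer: -3/502 ≈ -0.0059761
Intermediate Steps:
M = 72 (M = -24*(-3) = 72)
1/(49 + (M*D(5) + 1/(-3))) = 1/(49 + (72*(2 - 1*5) + 1/(-3))) = 1/(49 + (72*(2 - 5) - ⅓)) = 1/(49 + (72*(-3) - ⅓)) = 1/(49 + (-216 - ⅓)) = 1/(49 - 649/3) = 1/(-502/3) = -3/502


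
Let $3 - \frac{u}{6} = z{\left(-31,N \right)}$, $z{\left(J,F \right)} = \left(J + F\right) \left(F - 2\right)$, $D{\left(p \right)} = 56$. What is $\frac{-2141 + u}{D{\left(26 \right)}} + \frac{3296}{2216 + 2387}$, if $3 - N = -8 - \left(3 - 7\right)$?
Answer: $- \frac{6273433}{257768} \approx -24.338$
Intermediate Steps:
$N = 7$ ($N = 3 - \left(-8 - \left(3 - 7\right)\right) = 3 - \left(-8 - -4\right) = 3 - \left(-8 + 4\right) = 3 - -4 = 3 + 4 = 7$)
$z{\left(J,F \right)} = \left(-2 + F\right) \left(F + J\right)$ ($z{\left(J,F \right)} = \left(F + J\right) \left(-2 + F\right) = \left(-2 + F\right) \left(F + J\right)$)
$u = 738$ ($u = 18 - 6 \left(7^{2} - 14 - -62 + 7 \left(-31\right)\right) = 18 - 6 \left(49 - 14 + 62 - 217\right) = 18 - -720 = 18 + 720 = 738$)
$\frac{-2141 + u}{D{\left(26 \right)}} + \frac{3296}{2216 + 2387} = \frac{-2141 + 738}{56} + \frac{3296}{2216 + 2387} = \left(-1403\right) \frac{1}{56} + \frac{3296}{4603} = - \frac{1403}{56} + 3296 \cdot \frac{1}{4603} = - \frac{1403}{56} + \frac{3296}{4603} = - \frac{6273433}{257768}$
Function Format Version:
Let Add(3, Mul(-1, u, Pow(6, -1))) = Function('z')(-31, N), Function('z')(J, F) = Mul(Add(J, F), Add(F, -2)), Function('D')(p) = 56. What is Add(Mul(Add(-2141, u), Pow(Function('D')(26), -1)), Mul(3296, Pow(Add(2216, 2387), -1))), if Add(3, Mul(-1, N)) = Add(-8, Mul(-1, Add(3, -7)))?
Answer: Rational(-6273433, 257768) ≈ -24.338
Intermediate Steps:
N = 7 (N = Add(3, Mul(-1, Add(-8, Mul(-1, Add(3, -7))))) = Add(3, Mul(-1, Add(-8, Mul(-1, -4)))) = Add(3, Mul(-1, Add(-8, 4))) = Add(3, Mul(-1, -4)) = Add(3, 4) = 7)
Function('z')(J, F) = Mul(Add(-2, F), Add(F, J)) (Function('z')(J, F) = Mul(Add(F, J), Add(-2, F)) = Mul(Add(-2, F), Add(F, J)))
u = 738 (u = Add(18, Mul(-6, Add(Pow(7, 2), Mul(-2, 7), Mul(-2, -31), Mul(7, -31)))) = Add(18, Mul(-6, Add(49, -14, 62, -217))) = Add(18, Mul(-6, -120)) = Add(18, 720) = 738)
Add(Mul(Add(-2141, u), Pow(Function('D')(26), -1)), Mul(3296, Pow(Add(2216, 2387), -1))) = Add(Mul(Add(-2141, 738), Pow(56, -1)), Mul(3296, Pow(Add(2216, 2387), -1))) = Add(Mul(-1403, Rational(1, 56)), Mul(3296, Pow(4603, -1))) = Add(Rational(-1403, 56), Mul(3296, Rational(1, 4603))) = Add(Rational(-1403, 56), Rational(3296, 4603)) = Rational(-6273433, 257768)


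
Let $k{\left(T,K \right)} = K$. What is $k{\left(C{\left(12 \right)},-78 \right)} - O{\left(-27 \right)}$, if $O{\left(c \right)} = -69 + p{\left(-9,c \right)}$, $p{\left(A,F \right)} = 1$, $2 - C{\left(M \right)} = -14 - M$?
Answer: $-10$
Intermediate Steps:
$C{\left(M \right)} = 16 + M$ ($C{\left(M \right)} = 2 - \left(-14 - M\right) = 2 + \left(14 + M\right) = 16 + M$)
$O{\left(c \right)} = -68$ ($O{\left(c \right)} = -69 + 1 = -68$)
$k{\left(C{\left(12 \right)},-78 \right)} - O{\left(-27 \right)} = -78 - -68 = -78 + 68 = -10$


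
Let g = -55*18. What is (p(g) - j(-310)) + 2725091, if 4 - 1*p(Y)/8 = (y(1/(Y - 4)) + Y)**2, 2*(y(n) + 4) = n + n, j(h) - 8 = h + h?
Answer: -1279153150123/247009 ≈ -5.1786e+6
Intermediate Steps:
j(h) = 8 + 2*h (j(h) = 8 + (h + h) = 8 + 2*h)
g = -990
y(n) = -4 + n (y(n) = -4 + (n + n)/2 = -4 + (2*n)/2 = -4 + n)
p(Y) = 32 - 8*(-4 + Y + 1/(-4 + Y))**2 (p(Y) = 32 - 8*((-4 + 1/(Y - 4)) + Y)**2 = 32 - 8*((-4 + 1/(-4 + Y)) + Y)**2 = 32 - 8*(-4 + Y + 1/(-4 + Y))**2)
(p(g) - j(-310)) + 2725091 = ((32 - 8*(1 + (-4 - 990)**2)**2/(-4 - 990)**2) - (8 + 2*(-310))) + 2725091 = ((32 - 8*(1 + (-994)**2)**2/(-994)**2) - (8 - 620)) + 2725091 = ((32 - 8*(1 + 988036)**2*1/988036) - 1*(-612)) + 2725091 = ((32 - 8*988037**2*1/988036) + 612) + 2725091 = ((32 - 8*976217113369*1/988036) + 612) + 2725091 = ((32 - 1952434226738/247009) + 612) + 2725091 = (-1952426322450/247009 + 612) + 2725091 = -1952275152942/247009 + 2725091 = -1279153150123/247009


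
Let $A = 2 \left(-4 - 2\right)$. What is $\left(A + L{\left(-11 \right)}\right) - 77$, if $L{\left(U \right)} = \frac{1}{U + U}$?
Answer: $- \frac{1959}{22} \approx -89.045$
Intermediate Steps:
$A = -12$ ($A = 2 \left(-6\right) = -12$)
$L{\left(U \right)} = \frac{1}{2 U}$
$\left(A + L{\left(-11 \right)}\right) - 77 = \left(-12 + \frac{1}{2 \left(-11\right)}\right) - 77 = \left(-12 + \frac{1}{2} \left(- \frac{1}{11}\right)\right) - 77 = \left(-12 - \frac{1}{22}\right) - 77 = - \frac{265}{22} - 77 = - \frac{1959}{22}$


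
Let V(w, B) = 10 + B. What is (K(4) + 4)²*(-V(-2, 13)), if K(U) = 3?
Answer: -1127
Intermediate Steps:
(K(4) + 4)²*(-V(-2, 13)) = (3 + 4)²*(-(10 + 13)) = 7²*(-1*23) = 49*(-23) = -1127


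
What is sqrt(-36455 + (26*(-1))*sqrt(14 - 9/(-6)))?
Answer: sqrt(-36455 - 13*sqrt(62)) ≈ 191.2*I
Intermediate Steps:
sqrt(-36455 + (26*(-1))*sqrt(14 - 9/(-6))) = sqrt(-36455 - 26*sqrt(14 - 9*(-1/6))) = sqrt(-36455 - 26*sqrt(14 + 3/2)) = sqrt(-36455 - 13*sqrt(62))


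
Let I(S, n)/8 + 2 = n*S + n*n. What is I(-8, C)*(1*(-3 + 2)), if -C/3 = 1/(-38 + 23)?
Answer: 712/25 ≈ 28.480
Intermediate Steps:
C = 1/5 (C = -3/(-38 + 23) = -3/(-15) = -3*(-1/15) = 1/5 ≈ 0.20000)
I(S, n) = -16 + 8*n**2 + 8*S*n (I(S, n) = -16 + 8*(n*S + n*n) = -16 + 8*(S*n + n**2) = -16 + 8*(n**2 + S*n) = -16 + (8*n**2 + 8*S*n) = -16 + 8*n**2 + 8*S*n)
I(-8, C)*(1*(-3 + 2)) = (-16 + 8*(1/5)**2 + 8*(-8)*(1/5))*(1*(-3 + 2)) = (-16 + 8*(1/25) - 64/5)*(1*(-1)) = (-16 + 8/25 - 64/5)*(-1) = -712/25*(-1) = 712/25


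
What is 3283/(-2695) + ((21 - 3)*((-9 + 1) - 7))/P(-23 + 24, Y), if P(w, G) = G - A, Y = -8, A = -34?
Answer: -8296/715 ≈ -11.603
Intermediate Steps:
P(w, G) = 34 + G (P(w, G) = G - 1*(-34) = G + 34 = 34 + G)
3283/(-2695) + ((21 - 3)*((-9 + 1) - 7))/P(-23 + 24, Y) = 3283/(-2695) + ((21 - 3)*((-9 + 1) - 7))/(34 - 8) = 3283*(-1/2695) + (18*(-8 - 7))/26 = -67/55 + (18*(-15))*(1/26) = -67/55 - 270*1/26 = -67/55 - 135/13 = -8296/715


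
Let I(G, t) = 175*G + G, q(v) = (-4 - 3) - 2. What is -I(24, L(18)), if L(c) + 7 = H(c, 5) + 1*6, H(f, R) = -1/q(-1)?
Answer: -4224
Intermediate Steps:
q(v) = -9 (q(v) = -7 - 2 = -9)
H(f, R) = 1/9 (H(f, R) = -1/(-9) = -1*(-1/9) = 1/9)
L(c) = -8/9 (L(c) = -7 + (1/9 + 1*6) = -7 + (1/9 + 6) = -7 + 55/9 = -8/9)
I(G, t) = 176*G
-I(24, L(18)) = -176*24 = -1*4224 = -4224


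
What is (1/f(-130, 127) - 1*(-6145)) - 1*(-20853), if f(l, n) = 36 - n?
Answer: 2456817/91 ≈ 26998.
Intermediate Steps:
(1/f(-130, 127) - 1*(-6145)) - 1*(-20853) = (1/(36 - 1*127) - 1*(-6145)) - 1*(-20853) = (1/(36 - 127) + 6145) + 20853 = (1/(-91) + 6145) + 20853 = (-1/91 + 6145) + 20853 = 559194/91 + 20853 = 2456817/91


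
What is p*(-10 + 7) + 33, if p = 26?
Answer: -45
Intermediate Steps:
p*(-10 + 7) + 33 = 26*(-10 + 7) + 33 = 26*(-3) + 33 = -78 + 33 = -45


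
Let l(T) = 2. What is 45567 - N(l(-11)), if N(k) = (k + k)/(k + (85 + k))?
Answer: 4055459/89 ≈ 45567.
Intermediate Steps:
N(k) = 2*k/(85 + 2*k) (N(k) = (2*k)/(85 + 2*k) = 2*k/(85 + 2*k))
45567 - N(l(-11)) = 45567 - 2*2/(85 + 2*2) = 45567 - 2*2/(85 + 4) = 45567 - 2*2/89 = 45567 - 1*4/89 = 45567 - 4/89 = 4055459/89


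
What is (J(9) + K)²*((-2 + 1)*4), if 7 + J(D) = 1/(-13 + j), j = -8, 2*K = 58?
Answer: -850084/441 ≈ -1927.6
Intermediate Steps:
K = 29 (K = (½)*58 = 29)
J(D) = -148/21 (J(D) = -7 + 1/(-13 - 8) = -7 + 1/(-21) = -7 - 1/21 = -148/21)
(J(9) + K)²*((-2 + 1)*4) = (-148/21 + 29)²*((-2 + 1)*4) = (461/21)²*(-1*4) = (212521/441)*(-4) = -850084/441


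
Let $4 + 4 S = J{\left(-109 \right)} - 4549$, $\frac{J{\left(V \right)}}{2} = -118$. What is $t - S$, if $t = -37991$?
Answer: $- \frac{147175}{4} \approx -36794.0$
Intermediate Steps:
$J{\left(V \right)} = -236$ ($J{\left(V \right)} = 2 \left(-118\right) = -236$)
$S = - \frac{4789}{4}$ ($S = -1 + \frac{-236 - 4549}{4} = -1 + \frac{1}{4} \left(-4785\right) = -1 - \frac{4785}{4} = - \frac{4789}{4} \approx -1197.3$)
$t - S = -37991 - - \frac{4789}{4} = -37991 + \frac{4789}{4} = - \frac{147175}{4}$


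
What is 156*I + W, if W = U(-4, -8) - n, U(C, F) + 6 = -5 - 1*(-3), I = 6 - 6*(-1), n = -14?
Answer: 1878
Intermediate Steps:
I = 12 (I = 6 + 6 = 12)
U(C, F) = -8 (U(C, F) = -6 + (-5 - 1*(-3)) = -6 + (-5 + 3) = -6 - 2 = -8)
W = 6 (W = -8 - 1*(-14) = -8 + 14 = 6)
156*I + W = 156*12 + 6 = 1872 + 6 = 1878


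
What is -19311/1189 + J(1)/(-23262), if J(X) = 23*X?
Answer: -10957069/674598 ≈ -16.242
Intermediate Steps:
-19311/1189 + J(1)/(-23262) = -19311/1189 + (23*1)/(-23262) = -19311*1/1189 + 23*(-1/23262) = -471/29 - 23/23262 = -10957069/674598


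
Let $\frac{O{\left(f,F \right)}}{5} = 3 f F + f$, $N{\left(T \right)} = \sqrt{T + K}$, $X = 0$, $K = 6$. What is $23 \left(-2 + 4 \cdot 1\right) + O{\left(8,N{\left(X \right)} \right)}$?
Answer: $86 + 120 \sqrt{6} \approx 379.94$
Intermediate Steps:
$N{\left(T \right)} = \sqrt{6 + T}$ ($N{\left(T \right)} = \sqrt{T + 6} = \sqrt{6 + T}$)
$O{\left(f,F \right)} = 5 f + 15 F f$ ($O{\left(f,F \right)} = 5 \left(3 f F + f\right) = 5 \left(3 F f + f\right) = 5 \left(f + 3 F f\right) = 5 f + 15 F f$)
$23 \left(-2 + 4 \cdot 1\right) + O{\left(8,N{\left(X \right)} \right)} = 23 \left(-2 + 4 \cdot 1\right) + 5 \cdot 8 \left(1 + 3 \sqrt{6 + 0}\right) = 23 \left(-2 + 4\right) + 5 \cdot 8 \left(1 + 3 \sqrt{6}\right) = 23 \cdot 2 + \left(40 + 120 \sqrt{6}\right) = 46 + \left(40 + 120 \sqrt{6}\right) = 86 + 120 \sqrt{6}$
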